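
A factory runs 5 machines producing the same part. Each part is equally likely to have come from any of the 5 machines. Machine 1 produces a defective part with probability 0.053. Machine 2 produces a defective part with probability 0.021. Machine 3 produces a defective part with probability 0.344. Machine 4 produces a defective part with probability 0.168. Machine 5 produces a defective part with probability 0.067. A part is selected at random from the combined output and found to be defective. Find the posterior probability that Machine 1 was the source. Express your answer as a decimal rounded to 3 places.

Tabulate prior·likelihood by source: [1] prior 0.2, lik 0.053, product 0.01060; [2] prior 0.2, lik 0.021, product 0.004200; [3] prior 0.2, lik 0.344, product 0.06880; [4] prior 0.2, lik 0.168, product 0.03360; [5] prior 0.2, lik 0.067, product 0.01340.
Normalizing constant = 0.13060; the posterior for Machine 1 is its product over the sum, 0.01060/0.13060 = 0.081.

Posterior probability ≈ 0.081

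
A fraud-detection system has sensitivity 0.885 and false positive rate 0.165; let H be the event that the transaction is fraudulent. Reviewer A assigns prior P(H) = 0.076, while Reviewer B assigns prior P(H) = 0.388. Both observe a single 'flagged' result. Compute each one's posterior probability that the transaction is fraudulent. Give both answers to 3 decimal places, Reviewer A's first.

P('+'|H) = 0.885, P('+'|¬H) = 0.165.
Reviewer A: numerator 0.885·0.076 = 0.067260; evidence = 0.067260+0.165·0.924 = 0.21972; posterior = 0.306.
Reviewer B: numerator 0.885·0.388 = 0.34338; evidence = 0.34338+0.165·0.612 = 0.44436; posterior = 0.773.

Reviewer A: 0.306; Reviewer B: 0.773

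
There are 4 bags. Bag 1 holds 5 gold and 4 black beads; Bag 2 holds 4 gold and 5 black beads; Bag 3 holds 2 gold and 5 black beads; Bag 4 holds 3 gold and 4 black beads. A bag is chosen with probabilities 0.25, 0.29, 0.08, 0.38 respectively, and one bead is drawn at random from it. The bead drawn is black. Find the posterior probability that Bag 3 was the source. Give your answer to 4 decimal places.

Tabulate prior·likelihood by source: [1] prior 0.25, lik 0.4444, product 0.1111; [2] prior 0.29, lik 0.5556, product 0.1611; [3] prior 0.08, lik 0.7143, product 0.05714; [4] prior 0.38, lik 0.5714, product 0.2171.
Normalizing constant = 0.54651; the posterior for Bag 3 is its product over the sum, 0.05714/0.54651 = 0.1046.

Posterior probability ≈ 0.1046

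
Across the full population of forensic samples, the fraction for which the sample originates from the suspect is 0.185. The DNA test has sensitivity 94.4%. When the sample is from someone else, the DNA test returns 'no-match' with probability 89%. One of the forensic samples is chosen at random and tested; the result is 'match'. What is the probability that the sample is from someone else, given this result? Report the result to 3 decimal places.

P(¬H | E) ≈ 0.339

Write H for 'the sample originates from the suspect'. Prior odds H:¬H = 0.185/0.815 = 0.22699. For the 'match' outcome, the likelihood ratio is 0.944/0.11 = 8.5818.
Posterior odds = 0.22699 × 8.5818 = 1.9480, so P(H|E) = 1.9480/(1+1.9480) = 0.661. Then P(¬H|E) = 1 − 0.661 = 0.339.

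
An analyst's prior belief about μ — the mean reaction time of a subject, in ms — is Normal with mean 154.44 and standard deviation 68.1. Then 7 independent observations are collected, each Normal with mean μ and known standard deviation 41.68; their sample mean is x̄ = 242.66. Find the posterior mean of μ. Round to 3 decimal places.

Posterior mean ≈ 238.179

With known σ, the Normal prior is conjugate. Weight on the data is w = (n/σ²)/(n/σ² + 1/τ₀²) = 0.00402942/(0.00402942+0.00021563) = 0.94920.
Posterior mean = w·x̄ + (1−w)·μ₀ = 0.94920·242.66 + 0.050795·154.44 = 238.179.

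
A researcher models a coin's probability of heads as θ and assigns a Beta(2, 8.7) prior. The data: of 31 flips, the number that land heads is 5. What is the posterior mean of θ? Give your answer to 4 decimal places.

The binomial likelihood is conjugate to the Beta prior: with 5 successes and 26 failures, the posterior is Beta(2+5, 8.7+26) = Beta(7, 34.7).
E[θ | data] = 7/(7+34.7) = 0.1679.

Posterior mean ≈ 0.1679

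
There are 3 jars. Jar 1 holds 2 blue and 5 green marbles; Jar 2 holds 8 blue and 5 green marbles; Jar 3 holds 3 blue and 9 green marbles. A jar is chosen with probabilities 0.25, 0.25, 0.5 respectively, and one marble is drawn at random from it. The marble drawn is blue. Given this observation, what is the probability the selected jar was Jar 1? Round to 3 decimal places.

Posterior probability ≈ 0.204

P(blue|Jar 1) = 0.2857; P(blue|Jar 2) = 0.6154; P(blue|Jar 3) = 0.25.
Prior × likelihood for each source: 0.25·0.2857=0.07143, 0.25·0.6154=0.1538, 0.5·0.25=0.1250. Summing gives P(blue) = 0.35027.
P(Jar 1 | blue) = 0.07143 / 0.35027 = 0.204.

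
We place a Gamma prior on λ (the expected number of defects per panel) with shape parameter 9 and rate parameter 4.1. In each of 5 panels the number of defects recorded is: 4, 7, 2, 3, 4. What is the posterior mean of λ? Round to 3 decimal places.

The Poisson likelihood adds the total count to the shape and the number of exposure periods to the rate. Here ∑xᵢ = 20 and n = 5, so shape 9→29 and rate 4.1→9.1.
E[λ | data] = 29/9.1 = 3.187.

Posterior mean ≈ 3.187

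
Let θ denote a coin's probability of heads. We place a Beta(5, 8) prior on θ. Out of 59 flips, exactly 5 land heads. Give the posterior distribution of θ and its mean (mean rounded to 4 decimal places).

Posterior: Beta(10, 62); mean ≈ 0.1389

The binomial likelihood is conjugate to the Beta prior: with 5 successes and 54 failures, the posterior is Beta(5+5, 8+54) = Beta(10, 62).
Posterior mean = α/(α+β) = 10/72 = 0.1389.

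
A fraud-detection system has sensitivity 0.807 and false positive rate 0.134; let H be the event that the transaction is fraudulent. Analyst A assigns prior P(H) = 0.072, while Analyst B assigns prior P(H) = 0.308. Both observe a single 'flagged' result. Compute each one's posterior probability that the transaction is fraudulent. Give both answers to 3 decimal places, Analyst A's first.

P('+'|H) = 0.807, P('+'|¬H) = 0.134.
Analyst A: numerator 0.807·0.072 = 0.058104; evidence = 0.058104+0.134·0.928 = 0.18246; posterior = 0.318.
Analyst B: numerator 0.807·0.308 = 0.24856; evidence = 0.24856+0.134·0.692 = 0.34128; posterior = 0.728.

Analyst A: 0.318; Analyst B: 0.728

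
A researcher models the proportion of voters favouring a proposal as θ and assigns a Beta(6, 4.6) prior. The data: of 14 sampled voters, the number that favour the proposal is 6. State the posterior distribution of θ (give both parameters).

The binomial likelihood is conjugate to the Beta prior: with 6 successes and 8 failures, the posterior is Beta(6+6, 4.6+8) = Beta(12, 12.6).

Posterior: Beta(12, 12.6)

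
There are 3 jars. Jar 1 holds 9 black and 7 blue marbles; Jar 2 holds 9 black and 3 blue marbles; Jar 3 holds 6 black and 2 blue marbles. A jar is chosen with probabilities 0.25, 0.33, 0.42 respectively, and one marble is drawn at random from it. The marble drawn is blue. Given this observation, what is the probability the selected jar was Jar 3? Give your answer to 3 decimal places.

Tabulate prior·likelihood by source: [1] prior 0.25, lik 0.4375, product 0.1094; [2] prior 0.33, lik 0.25, product 0.08250; [3] prior 0.42, lik 0.25, product 0.1050.
Normalizing constant = 0.29688; the posterior for Jar 3 is its product over the sum, 0.1050/0.29688 = 0.354.

Posterior probability ≈ 0.354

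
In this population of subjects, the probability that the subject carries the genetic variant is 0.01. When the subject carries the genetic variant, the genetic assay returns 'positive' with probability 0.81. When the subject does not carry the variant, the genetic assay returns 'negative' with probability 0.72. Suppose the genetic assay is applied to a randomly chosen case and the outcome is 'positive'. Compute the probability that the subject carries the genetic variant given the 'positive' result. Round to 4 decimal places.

P(H | E) ≈ 0.0284

Write H for 'the subject carries the genetic variant'. Prior odds H:¬H = 0.01/0.99 = 0.010101. For the 'positive' outcome, the likelihood ratio is 0.81/0.28 = 2.8929.
Posterior odds = 0.010101 × 2.8929 = 0.029221, so P(H|E) = 0.029221/(1+0.029221) = 0.0284.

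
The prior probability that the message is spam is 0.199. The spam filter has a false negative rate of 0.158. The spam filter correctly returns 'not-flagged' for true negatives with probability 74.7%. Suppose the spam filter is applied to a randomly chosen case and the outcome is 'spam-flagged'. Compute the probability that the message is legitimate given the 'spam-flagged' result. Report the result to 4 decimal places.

P(¬H | E) ≈ 0.5474

Write H for 'the message is spam'. Prior odds H:¬H = 0.199/0.801 = 0.24844. For the 'spam-flagged' outcome, the likelihood ratio is 0.842/0.253 = 3.3281.
Posterior odds = 0.24844 × 3.3281 = 0.82682, so P(H|E) = 0.82682/(1+0.82682) = 0.4526. Then P(¬H|E) = 1 − 0.4526 = 0.5474.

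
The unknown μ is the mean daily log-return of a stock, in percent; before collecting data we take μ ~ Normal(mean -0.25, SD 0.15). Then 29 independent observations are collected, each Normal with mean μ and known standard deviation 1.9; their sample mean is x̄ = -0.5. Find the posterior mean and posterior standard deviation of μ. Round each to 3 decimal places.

Posterior mean ≈ -0.288; posterior SD ≈ 0.138

With known σ, the Normal prior is conjugate. Weight on the data is w = (n/σ²)/(n/σ² + 1/τ₀²) = 8.03324/(8.03324+44.4444) = 0.15308.
Posterior mean = w·x̄ + (1−w)·μ₀ = 0.15308·-0.5 + 0.84692·-0.25 = -0.288. Posterior variance = 1/(8.03324+44.4444) = 0.0190557, so SD = 0.138.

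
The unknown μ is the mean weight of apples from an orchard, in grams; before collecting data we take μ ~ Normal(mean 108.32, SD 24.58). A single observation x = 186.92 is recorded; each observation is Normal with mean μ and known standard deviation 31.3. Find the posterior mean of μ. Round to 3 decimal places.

Prior precision 1/τ₀² = 1/24.58² = 0.00165515; data precision n/σ² = 1/31.3² = 0.00102073.
Posterior precision = 0.00165515 + 0.00102073 = 0.00267588.
Posterior mean = (0.00165515·108.32 + 0.00102073·186.92) / 0.00267588 = 138.302.

Posterior mean ≈ 138.302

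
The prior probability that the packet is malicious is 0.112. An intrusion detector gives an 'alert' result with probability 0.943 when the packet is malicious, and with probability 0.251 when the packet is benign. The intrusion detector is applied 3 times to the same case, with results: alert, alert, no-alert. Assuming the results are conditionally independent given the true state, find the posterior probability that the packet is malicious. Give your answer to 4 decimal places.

With H the event that the packet is malicious, the joint likelihood of the observed sequence is P(data|H) = 0.943·0.943·0.057 = 0.050687 and P(data|¬H) = 0.251·0.251·0.749 = 0.047188.
Bayes: P(H|data) = 0.112·0.050687 / (0.112·0.050687 + 0.888·0.047188) = 0.0056770/0.047580 = 0.1193.

Posterior P(H) ≈ 0.1193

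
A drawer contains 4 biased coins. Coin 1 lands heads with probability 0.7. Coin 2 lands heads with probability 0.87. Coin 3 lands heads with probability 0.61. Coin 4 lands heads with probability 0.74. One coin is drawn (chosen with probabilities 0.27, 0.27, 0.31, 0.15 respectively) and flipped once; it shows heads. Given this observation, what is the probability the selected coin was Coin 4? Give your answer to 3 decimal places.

Tabulate prior·likelihood by source: [1] prior 0.27, lik 0.7, product 0.1890; [2] prior 0.27, lik 0.87, product 0.2349; [3] prior 0.31, lik 0.61, product 0.1891; [4] prior 0.15, lik 0.74, product 0.1110.
Normalizing constant = 0.72400; the posterior for Coin 4 is its product over the sum, 0.1110/0.72400 = 0.153.

Posterior probability ≈ 0.153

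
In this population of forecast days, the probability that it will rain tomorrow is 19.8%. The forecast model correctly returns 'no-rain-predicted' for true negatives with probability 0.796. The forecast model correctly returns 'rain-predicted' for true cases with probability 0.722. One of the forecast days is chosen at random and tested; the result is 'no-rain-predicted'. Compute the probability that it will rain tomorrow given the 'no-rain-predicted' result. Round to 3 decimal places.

P(H | E) ≈ 0.079

Write H for 'it will rain tomorrow'. Prior odds H:¬H = 0.198/0.802 = 0.24688. For the 'no-rain-predicted' outcome, the likelihood ratio is 0.278/0.796 = 0.34925.
Posterior odds = 0.24688 × 0.34925 = 0.086223, so P(H|E) = 0.086223/(1+0.086223) = 0.079.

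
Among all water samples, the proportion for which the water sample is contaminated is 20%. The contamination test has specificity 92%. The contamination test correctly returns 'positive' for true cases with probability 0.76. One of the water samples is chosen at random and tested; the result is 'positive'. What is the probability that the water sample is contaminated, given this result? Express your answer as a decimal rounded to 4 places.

P(H | E) ≈ 0.7037

Let H be the event that the water sample is contaminated. P(H) = 0.2, so P(¬H) = 0.8. With E the 'positive' result, P(E|H) = 0.76 and P(E|¬H) = 0.08.
P(E) = 0.76·0.2 + 0.08·0.8 = 0.15200 + 0.064000 = 0.21600.
By Bayes' theorem, P(H|E) = 0.15200 / 0.21600 = 0.7037.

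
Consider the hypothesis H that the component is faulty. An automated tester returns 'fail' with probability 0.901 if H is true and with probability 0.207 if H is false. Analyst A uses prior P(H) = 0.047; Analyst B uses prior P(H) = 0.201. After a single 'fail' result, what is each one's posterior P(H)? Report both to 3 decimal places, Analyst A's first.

Analyst A: 0.177; Analyst B: 0.523

The likelihood ratio for a 'fail' result is 0.901/0.207 = 4.3527.
Analyst A: prior odds 0.047/0.953 = 0.049318; posterior odds 0.21466; posterior probability 0.177.
Analyst B: prior odds 0.201/0.799 = 0.25156; posterior odds 1.0950; posterior probability 0.523.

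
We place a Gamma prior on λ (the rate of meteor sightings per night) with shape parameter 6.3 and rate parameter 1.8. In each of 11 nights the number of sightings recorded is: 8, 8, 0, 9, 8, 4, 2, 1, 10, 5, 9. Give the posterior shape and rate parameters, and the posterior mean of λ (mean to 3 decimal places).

Posterior: Gamma(shape=70.3, rate=12.8); mean ≈ 5.492

Total count ∑xᵢ = 64 over n = 11 nights.
Gamma is conjugate to the Poisson likelihood: posterior is Gamma(shape = 6.3+64 = 70.3, rate = 1.8+11 = 12.8).
Posterior mean = shape/rate = 70.3/12.8 = 5.492.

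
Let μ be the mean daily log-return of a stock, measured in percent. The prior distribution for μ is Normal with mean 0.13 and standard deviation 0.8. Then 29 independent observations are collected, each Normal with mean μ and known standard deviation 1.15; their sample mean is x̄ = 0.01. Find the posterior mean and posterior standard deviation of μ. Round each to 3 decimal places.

Prior precision 1/τ₀² = 1/0.8² = 1.56250; data precision n/σ² = 29/1.15² = 21.9282.
Posterior precision = 1.56250 + 21.9282 = 23.4907, giving posterior SD = 1/√23.4907 = 0.206.
Posterior mean = (1.56250·0.13 + 21.9282·0.01) / 23.4907 = 0.018.

Posterior mean ≈ 0.018; posterior SD ≈ 0.206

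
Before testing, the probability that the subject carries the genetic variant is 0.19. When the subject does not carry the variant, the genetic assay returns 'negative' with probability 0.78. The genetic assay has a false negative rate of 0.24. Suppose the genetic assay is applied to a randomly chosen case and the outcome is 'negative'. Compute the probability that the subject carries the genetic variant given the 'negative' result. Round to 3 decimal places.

P(H | E) ≈ 0.067

Let H be the event that the subject carries the genetic variant. P(H) = 0.19, so P(¬H) = 0.81. With E the 'negative' result, P(E|H) = 0.24 and P(E|¬H) = 0.78.
P(E) = 0.24·0.19 + 0.78·0.81 = 0.045600 + 0.63180 = 0.67740.
By Bayes' theorem, P(H|E) = 0.045600 / 0.67740 = 0.067.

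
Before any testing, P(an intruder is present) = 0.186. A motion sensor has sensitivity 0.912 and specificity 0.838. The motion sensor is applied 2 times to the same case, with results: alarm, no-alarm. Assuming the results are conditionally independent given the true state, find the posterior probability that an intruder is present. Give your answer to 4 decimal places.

Let H be the event that an intruder is present; start with P(H) = 0.186. P('alarm'|H) = 0.912, P('alarm'|¬H) = 0.162.
Update on result 1 ('alarm'): P(H) ← 0.912·0.1860 / (0.912·0.1860 + 0.162·0.8140) = 0.16963/0.30150 = 0.5626.
Update on result 2 ('no-alarm'): P(H) ← 0.088·0.5626 / (0.088·0.5626 + 0.838·0.4374) = 0.049511/0.41603 = 0.1190.

Posterior P(H) ≈ 0.1190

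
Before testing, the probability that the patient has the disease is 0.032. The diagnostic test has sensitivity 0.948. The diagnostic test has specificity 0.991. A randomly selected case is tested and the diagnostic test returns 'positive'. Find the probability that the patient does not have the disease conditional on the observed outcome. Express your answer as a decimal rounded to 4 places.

Let H be the event that the patient has the disease. P(H) = 0.032, so P(¬H) = 0.968. With E the 'positive' result, P(E|H) = 0.948 and P(E|¬H) = 0.009.
P(E) = 0.948·0.032 + 0.009·0.968 = 0.030336 + 0.0087120 = 0.039048.
By Bayes' theorem, P(H|E) = 0.030336 / 0.039048 = 0.7769. Hence P(¬H|E) = 1 − 0.7769 = 0.2231.

P(¬H | E) ≈ 0.2231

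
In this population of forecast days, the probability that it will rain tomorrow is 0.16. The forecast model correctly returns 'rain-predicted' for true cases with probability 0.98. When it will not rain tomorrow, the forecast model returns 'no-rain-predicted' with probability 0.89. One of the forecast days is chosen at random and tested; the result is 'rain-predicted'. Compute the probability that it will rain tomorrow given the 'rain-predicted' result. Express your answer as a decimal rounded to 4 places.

Let H be the event that it will rain tomorrow. P(H) = 0.16, so P(¬H) = 0.84. With E the 'rain-predicted' result, P(E|H) = 0.98 and P(E|¬H) = 0.11.
P(E) = 0.98·0.16 + 0.11·0.84 = 0.15680 + 0.092400 = 0.24920.
By Bayes' theorem, P(H|E) = 0.15680 / 0.24920 = 0.6292.

P(H | E) ≈ 0.6292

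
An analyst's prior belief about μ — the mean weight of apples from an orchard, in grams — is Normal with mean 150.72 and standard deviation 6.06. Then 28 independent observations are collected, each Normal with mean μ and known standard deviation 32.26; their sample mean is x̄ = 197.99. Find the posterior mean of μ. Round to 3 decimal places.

Posterior mean ≈ 174.213

With known σ, the Normal prior is conjugate. Weight on the data is w = (n/σ²)/(n/σ² + 1/τ₀²) = 0.0269048/(0.0269048+0.0272304) = 0.49699.
Posterior mean = w·x̄ + (1−w)·μ₀ = 0.49699·197.99 + 0.50301·150.72 = 174.213.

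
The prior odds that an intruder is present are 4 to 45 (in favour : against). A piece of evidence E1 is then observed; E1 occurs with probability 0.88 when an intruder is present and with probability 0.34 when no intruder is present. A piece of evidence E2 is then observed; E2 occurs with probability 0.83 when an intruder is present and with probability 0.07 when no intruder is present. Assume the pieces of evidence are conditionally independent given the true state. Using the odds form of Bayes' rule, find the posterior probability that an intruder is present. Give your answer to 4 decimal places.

Posterior probability ≈ 0.7318

Prior odds = 4/45 = 0.088889. In log-odds, ln(0.088889) = -2.4204.
Add log likelihood ratios: ln(2.5882) + ln(11.857) = 3.4239.
Posterior log-odds = 1.0035, so posterior odds = exp(1.0035) = 2.7279. Converting, P(H|E) = 2.7279/3.7279 = 0.7318.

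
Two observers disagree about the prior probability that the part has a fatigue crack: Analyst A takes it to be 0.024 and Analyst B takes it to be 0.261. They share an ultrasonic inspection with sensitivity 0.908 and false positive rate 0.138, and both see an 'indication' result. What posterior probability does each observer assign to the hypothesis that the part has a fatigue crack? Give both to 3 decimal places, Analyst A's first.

P('+'|H) = 0.908, P('+'|¬H) = 0.138.
Analyst A: numerator 0.908·0.024 = 0.021792; evidence = 0.021792+0.138·0.976 = 0.15648; posterior = 0.139.
Analyst B: numerator 0.908·0.261 = 0.23699; evidence = 0.23699+0.138·0.739 = 0.33897; posterior = 0.699.

Analyst A: 0.139; Analyst B: 0.699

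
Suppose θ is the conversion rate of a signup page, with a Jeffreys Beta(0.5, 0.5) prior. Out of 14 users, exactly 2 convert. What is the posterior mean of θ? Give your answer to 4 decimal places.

Posterior mean ≈ 0.1667

Observing 2 successes and 12 failures updates Beta(0.5, 0.5) by adding the success and failure counts to the two shape parameters: α = 0.5+2 = 2.5, β = 0.5+12 = 12.5.
E[θ | data] = 2.5/(2.5+12.5) = 0.1667.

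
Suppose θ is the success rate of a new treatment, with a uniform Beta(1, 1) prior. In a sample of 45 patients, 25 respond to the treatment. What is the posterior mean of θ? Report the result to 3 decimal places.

The binomial likelihood is conjugate to the Beta prior: with 25 successes and 20 failures, the posterior is Beta(1+25, 1+20) = Beta(26, 21).
E[θ | data] = 26/(26+21) = 0.553.

Posterior mean ≈ 0.553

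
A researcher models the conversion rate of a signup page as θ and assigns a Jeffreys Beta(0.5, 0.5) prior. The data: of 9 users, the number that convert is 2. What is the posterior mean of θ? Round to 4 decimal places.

Posterior mean ≈ 0.2500

The binomial likelihood is conjugate to the Beta prior: with 2 successes and 7 failures, the posterior is Beta(0.5+2, 0.5+7) = Beta(2.5, 7.5).
E[θ | data] = 2.5/(2.5+7.5) = 0.2500.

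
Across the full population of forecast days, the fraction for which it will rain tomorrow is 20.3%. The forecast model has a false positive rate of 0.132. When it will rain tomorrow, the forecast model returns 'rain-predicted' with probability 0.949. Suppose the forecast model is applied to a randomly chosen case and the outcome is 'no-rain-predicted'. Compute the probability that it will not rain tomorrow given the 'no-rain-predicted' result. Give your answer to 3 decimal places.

P(¬H | E) ≈ 0.985

Let H be the event that it will rain tomorrow. P(H) = 0.203, so P(¬H) = 0.797. With E the 'no-rain-predicted' result, P(E|H) = 0.051 and P(E|¬H) = 0.868.
P(E) = 0.051·0.203 + 0.868·0.797 = 0.010353 + 0.69180 = 0.70215.
By Bayes' theorem, P(H|E) = 0.010353 / 0.70215 = 0.015. Hence P(¬H|E) = 1 − 0.015 = 0.985.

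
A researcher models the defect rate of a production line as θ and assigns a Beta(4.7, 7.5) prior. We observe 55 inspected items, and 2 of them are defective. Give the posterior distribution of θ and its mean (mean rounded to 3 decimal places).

Posterior: Beta(6.7, 60.5); mean ≈ 0.100

Observing 2 successes and 53 failures updates Beta(4.7, 7.5) by adding the success and failure counts to the two shape parameters: α = 4.7+2 = 6.7, β = 7.5+53 = 60.5.
E[θ | data] = 6.7/(6.7+60.5) = 0.100.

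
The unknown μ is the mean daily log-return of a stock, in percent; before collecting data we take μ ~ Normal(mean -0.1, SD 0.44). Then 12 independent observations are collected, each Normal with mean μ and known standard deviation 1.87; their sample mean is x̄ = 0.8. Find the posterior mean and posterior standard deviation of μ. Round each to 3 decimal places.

Posterior mean ≈ 0.259; posterior SD ≈ 0.341

With known σ, the Normal prior is conjugate. Weight on the data is w = (n/σ²)/(n/σ² + 1/τ₀²) = 3.43161/(3.43161+5.16529) = 0.39917.
Posterior mean = w·x̄ + (1−w)·μ₀ = 0.39917·0.8 + 0.60083·-0.1 = 0.259. Posterior variance = 1/(3.43161+5.16529) = 0.116321, so SD = 0.341.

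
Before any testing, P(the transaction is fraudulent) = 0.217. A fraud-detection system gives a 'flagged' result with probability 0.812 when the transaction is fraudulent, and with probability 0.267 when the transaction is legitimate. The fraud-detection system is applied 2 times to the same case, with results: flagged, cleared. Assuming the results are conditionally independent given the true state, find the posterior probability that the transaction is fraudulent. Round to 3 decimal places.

Posterior P(H) ≈ 0.178

Let H be the event that the transaction is fraudulent; start with P(H) = 0.217. P('flagged'|H) = 0.812, P('flagged'|¬H) = 0.267.
Update on result 1 ('flagged'): P(H) ← 0.812·0.2170 / (0.812·0.2170 + 0.267·0.7830) = 0.17620/0.38527 = 0.4574.
Update on result 2 ('cleared'): P(H) ← 0.188·0.4574 / (0.188·0.4574 + 0.733·0.5426) = 0.085983/0.48374 = 0.1777.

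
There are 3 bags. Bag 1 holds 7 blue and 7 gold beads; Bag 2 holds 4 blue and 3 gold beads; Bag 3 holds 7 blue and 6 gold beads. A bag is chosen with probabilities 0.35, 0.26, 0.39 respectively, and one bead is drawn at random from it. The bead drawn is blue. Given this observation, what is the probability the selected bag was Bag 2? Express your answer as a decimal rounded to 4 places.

Posterior probability ≈ 0.2784

Tabulate prior·likelihood by source: [1] prior 0.35, lik 0.5, product 0.1750; [2] prior 0.26, lik 0.5714, product 0.1486; [3] prior 0.39, lik 0.5385, product 0.2100.
Normalizing constant = 0.53357; the posterior for Bag 2 is its product over the sum, 0.1486/0.53357 = 0.2784.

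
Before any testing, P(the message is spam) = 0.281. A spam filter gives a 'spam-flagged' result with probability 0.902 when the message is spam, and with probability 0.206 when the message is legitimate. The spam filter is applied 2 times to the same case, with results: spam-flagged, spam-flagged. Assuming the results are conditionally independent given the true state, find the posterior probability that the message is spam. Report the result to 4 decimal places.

Posterior P(H) ≈ 0.8823

With H the event that the message is spam, the joint likelihood of the observed sequence is P(data|H) = 0.902·0.902 = 0.81360 and P(data|¬H) = 0.206·0.206 = 0.042436.
Bayes: P(H|data) = 0.281·0.81360 / (0.281·0.81360 + 0.719·0.042436) = 0.22862/0.25913 = 0.8823.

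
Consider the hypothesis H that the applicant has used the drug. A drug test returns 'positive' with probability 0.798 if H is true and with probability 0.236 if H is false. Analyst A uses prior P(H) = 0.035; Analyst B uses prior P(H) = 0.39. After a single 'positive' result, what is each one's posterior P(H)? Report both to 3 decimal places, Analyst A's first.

The likelihood ratio for a 'positive' result is 0.798/0.236 = 3.3814.
Analyst A: prior odds 0.035/0.965 = 0.036269; posterior odds 0.12264; posterior probability 0.109.
Analyst B: prior odds 0.39/0.61 = 0.63934; posterior odds 2.1619; posterior probability 0.684.

Analyst A: 0.109; Analyst B: 0.684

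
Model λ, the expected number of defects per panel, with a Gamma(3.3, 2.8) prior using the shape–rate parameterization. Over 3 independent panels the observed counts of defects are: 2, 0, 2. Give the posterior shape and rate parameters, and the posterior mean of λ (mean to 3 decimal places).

The Poisson likelihood adds the total count to the shape and the number of exposure periods to the rate. Here ∑xᵢ = 4 and n = 3, so shape 3.3→7.3 and rate 2.8→5.8.
Posterior mean = shape/rate = 7.3/5.8 = 1.259.

Posterior: Gamma(shape=7.3, rate=5.8); mean ≈ 1.259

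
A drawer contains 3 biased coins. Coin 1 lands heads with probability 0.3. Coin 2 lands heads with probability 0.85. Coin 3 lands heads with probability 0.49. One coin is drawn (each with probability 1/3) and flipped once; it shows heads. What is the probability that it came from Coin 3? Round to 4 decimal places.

Posterior probability ≈ 0.2988

P(heads|C1) = 0.3; P(heads|C2) = 0.85; P(heads|C3) = 0.49.
Prior × likelihood for each source: 0.333333·0.3=0.1000, 0.333333·0.85=0.2833, 0.333333·0.49=0.1633. Summing gives P(heads) = 0.54667.
P(Coin 3 | heads) = 0.1633 / 0.54667 = 0.2988.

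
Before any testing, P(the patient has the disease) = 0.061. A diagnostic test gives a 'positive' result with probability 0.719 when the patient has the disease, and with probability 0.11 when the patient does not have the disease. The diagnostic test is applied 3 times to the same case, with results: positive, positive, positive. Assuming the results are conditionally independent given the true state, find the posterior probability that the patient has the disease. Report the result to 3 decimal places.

Posterior P(H) ≈ 0.948

Let H be the event that the patient has the disease; start with P(H) = 0.061. P('positive'|H) = 0.719, P('positive'|¬H) = 0.11.
Update on result 1 ('positive'): P(H) ← 0.719·0.0610 / (0.719·0.0610 + 0.11·0.9390) = 0.043859/0.14715 = 0.2981.
Update on result 2 ('positive'): P(H) ← 0.719·0.2981 / (0.719·0.2981 + 0.11·0.7019) = 0.21430/0.29152 = 0.7351.
Update on result 3 ('positive'): P(H) ← 0.719·0.7351 / (0.719·0.7351 + 0.11·0.2649) = 0.52856/0.55770 = 0.9478.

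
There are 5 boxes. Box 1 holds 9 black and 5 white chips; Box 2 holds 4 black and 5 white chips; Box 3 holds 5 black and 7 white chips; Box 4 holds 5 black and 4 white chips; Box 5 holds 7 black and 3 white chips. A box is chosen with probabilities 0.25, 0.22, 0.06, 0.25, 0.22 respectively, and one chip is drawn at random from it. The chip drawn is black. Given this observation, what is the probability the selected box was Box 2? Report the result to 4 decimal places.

Posterior probability ≈ 0.1696

P(black|Box 1) = 0.6429; P(black|Box 2) = 0.4444; P(black|Box 3) = 0.4167; P(black|Box 4) = 0.5556; P(black|Box 5) = 0.7.
Prior × likelihood for each source: 0.25·0.6429=0.1607, 0.22·0.4444=0.09778, 0.06·0.4167=0.02500, 0.25·0.5556=0.1389, 0.22·0.7=0.1540. Summing gives P(black) = 0.57638.
P(Box 2 | black) = 0.09778 / 0.57638 = 0.1696.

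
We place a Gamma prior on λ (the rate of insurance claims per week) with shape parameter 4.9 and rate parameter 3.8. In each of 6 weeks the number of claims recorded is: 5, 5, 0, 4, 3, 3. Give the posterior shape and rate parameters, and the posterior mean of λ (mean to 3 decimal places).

Total count ∑xᵢ = 20 over n = 6 weeks.
Gamma is conjugate to the Poisson likelihood: posterior is Gamma(shape = 4.9+20 = 24.9, rate = 3.8+6 = 9.8).
Posterior mean = shape/rate = 24.9/9.8 = 2.541.

Posterior: Gamma(shape=24.9, rate=9.8); mean ≈ 2.541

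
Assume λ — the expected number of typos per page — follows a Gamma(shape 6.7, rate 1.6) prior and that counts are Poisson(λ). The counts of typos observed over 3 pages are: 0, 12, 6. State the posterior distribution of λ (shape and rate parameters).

Posterior: Gamma(shape=24.7, rate=4.6)

Total count ∑xᵢ = 18 over n = 3 pages.
Gamma is conjugate to the Poisson likelihood: posterior is Gamma(shape = 6.7+18 = 24.7, rate = 1.6+3 = 4.6).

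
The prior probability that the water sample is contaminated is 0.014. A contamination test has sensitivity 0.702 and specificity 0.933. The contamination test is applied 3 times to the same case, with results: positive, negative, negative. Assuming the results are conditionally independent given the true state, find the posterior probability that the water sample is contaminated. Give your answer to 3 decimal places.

Posterior P(H) ≈ 0.015

With H the event that the water sample is contaminated, the joint likelihood of the observed sequence is P(data|H) = 0.702·0.298·0.298 = 0.062340 and P(data|¬H) = 0.067·0.933·0.933 = 0.058323.
Bayes: P(H|data) = 0.014·0.062340 / (0.014·0.062340 + 0.986·0.058323) = 0.00087277/0.058379 = 0.0149.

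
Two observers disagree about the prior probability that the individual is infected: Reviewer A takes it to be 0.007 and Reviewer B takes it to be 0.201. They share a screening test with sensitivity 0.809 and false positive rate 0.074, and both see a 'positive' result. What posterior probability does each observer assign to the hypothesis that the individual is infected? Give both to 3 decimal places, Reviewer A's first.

P('+'|H) = 0.809, P('+'|¬H) = 0.074.
Reviewer A: numerator 0.809·0.007 = 0.0056630; evidence = 0.0056630+0.074·0.993 = 0.079145; posterior = 0.072.
Reviewer B: numerator 0.809·0.201 = 0.16261; evidence = 0.16261+0.074·0.799 = 0.22174; posterior = 0.733.

Reviewer A: 0.072; Reviewer B: 0.733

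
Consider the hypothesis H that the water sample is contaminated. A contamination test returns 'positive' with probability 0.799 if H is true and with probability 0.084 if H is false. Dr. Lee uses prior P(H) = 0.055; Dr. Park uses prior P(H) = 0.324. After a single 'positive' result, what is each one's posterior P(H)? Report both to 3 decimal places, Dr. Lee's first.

Dr. Lee: 0.356; Dr. Park: 0.820

The likelihood ratio for a 'positive' result is 0.799/0.084 = 9.5119.
Dr. Lee: prior odds 0.055/0.945 = 0.058201; posterior odds 0.55360; posterior probability 0.356.
Dr. Park: prior odds 0.324/0.676 = 0.47929; posterior odds 4.5590; posterior probability 0.820.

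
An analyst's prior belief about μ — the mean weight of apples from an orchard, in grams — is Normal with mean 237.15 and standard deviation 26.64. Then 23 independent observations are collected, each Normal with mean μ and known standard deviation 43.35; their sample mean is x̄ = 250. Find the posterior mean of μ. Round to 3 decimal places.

Posterior mean ≈ 248.673

With known σ, the Normal prior is conjugate. Weight on the data is w = (n/σ²)/(n/σ² + 1/τ₀²) = 0.0122391/(0.0122391+0.00140907) = 0.89676.
Posterior mean = w·x̄ + (1−w)·μ₀ = 0.89676·250 + 0.10324·237.15 = 248.673.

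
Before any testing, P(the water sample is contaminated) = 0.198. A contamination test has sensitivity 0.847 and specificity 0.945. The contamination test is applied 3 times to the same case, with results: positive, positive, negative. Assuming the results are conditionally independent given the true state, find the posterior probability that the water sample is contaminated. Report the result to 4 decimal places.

Posterior P(H) ≈ 0.9046

Let H be the event that the water sample is contaminated; start with P(H) = 0.198. P('positive'|H) = 0.847, P('positive'|¬H) = 0.055.
Update on result 1 ('positive'): P(H) ← 0.847·0.1980 / (0.847·0.1980 + 0.055·0.8020) = 0.16771/0.21182 = 0.7918.
Update on result 2 ('positive'): P(H) ← 0.847·0.7918 / (0.847·0.7918 + 0.055·0.2082) = 0.67061/0.68207 = 0.9832.
Update on result 3 ('negative'): P(H) ← 0.153·0.9832 / (0.153·0.9832 + 0.945·0.0168) = 0.15043/0.16630 = 0.9046.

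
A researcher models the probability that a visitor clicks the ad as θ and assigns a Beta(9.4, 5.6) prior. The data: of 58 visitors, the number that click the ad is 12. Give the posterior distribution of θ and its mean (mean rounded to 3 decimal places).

Posterior: Beta(21.4, 51.6); mean ≈ 0.293

Observing 12 successes and 46 failures updates Beta(9.4, 5.6) by adding the success and failure counts to the two shape parameters: α = 9.4+12 = 21.4, β = 5.6+46 = 51.6.
E[θ | data] = 21.4/(21.4+51.6) = 0.293.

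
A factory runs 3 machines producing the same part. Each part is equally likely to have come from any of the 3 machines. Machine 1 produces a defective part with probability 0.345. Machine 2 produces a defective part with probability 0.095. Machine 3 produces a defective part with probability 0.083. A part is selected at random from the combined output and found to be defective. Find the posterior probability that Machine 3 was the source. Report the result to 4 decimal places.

P(defective|M1) = 0.345; P(defective|M2) = 0.095; P(defective|M3) = 0.083.
Prior × likelihood for each source: 0.333333·0.345=0.1150, 0.333333·0.095=0.03167, 0.333333·0.083=0.02767. Summing gives P(defective) = 0.17433.
P(Machine 3 | defective) = 0.02767 / 0.17433 = 0.1587.

Posterior probability ≈ 0.1587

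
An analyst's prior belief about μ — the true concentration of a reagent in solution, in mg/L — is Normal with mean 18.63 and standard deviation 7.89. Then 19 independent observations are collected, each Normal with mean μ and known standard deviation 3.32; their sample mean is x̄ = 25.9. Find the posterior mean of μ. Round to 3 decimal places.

With known σ, the Normal prior is conjugate. Weight on the data is w = (n/σ²)/(n/σ² + 1/τ₀²) = 1.72376/(1.72376+0.0160637) = 0.99077.
Posterior mean = w·x̄ + (1−w)·μ₀ = 0.99077·25.9 + 0.0092329·18.63 = 25.833.

Posterior mean ≈ 25.833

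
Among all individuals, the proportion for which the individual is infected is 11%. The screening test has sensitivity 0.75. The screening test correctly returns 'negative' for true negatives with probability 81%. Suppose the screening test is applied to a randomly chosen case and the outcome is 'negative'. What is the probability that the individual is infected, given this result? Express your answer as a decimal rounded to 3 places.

Let H be the event that the individual is infected. P(H) = 0.11, so P(¬H) = 0.89. With E the 'negative' result, P(E|H) = 0.25 and P(E|¬H) = 0.81.
P(E) = 0.25·0.11 + 0.81·0.89 = 0.027500 + 0.72090 = 0.74840.
By Bayes' theorem, P(H|E) = 0.027500 / 0.74840 = 0.037.

P(H | E) ≈ 0.037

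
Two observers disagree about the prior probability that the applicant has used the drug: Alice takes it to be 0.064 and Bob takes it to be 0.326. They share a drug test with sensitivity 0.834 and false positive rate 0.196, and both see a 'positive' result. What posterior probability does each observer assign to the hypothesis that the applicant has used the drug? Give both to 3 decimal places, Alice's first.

The likelihood ratio for a 'positive' result is 0.834/0.196 = 4.2551.
Alice: prior odds 0.064/0.936 = 0.068376; posterior odds 0.29095; posterior probability 0.225.
Bob: prior odds 0.326/0.674 = 0.48368; posterior odds 2.0581; posterior probability 0.673.

Alice: 0.225; Bob: 0.673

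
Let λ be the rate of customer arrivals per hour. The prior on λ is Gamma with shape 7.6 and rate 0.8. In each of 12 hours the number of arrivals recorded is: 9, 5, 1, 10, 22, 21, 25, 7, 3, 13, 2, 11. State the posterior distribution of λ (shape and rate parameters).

Total count ∑xᵢ = 129 over n = 12 hours.
Gamma is conjugate to the Poisson likelihood: posterior is Gamma(shape = 7.6+129 = 136.6, rate = 0.8+12 = 12.8).

Posterior: Gamma(shape=136.6, rate=12.8)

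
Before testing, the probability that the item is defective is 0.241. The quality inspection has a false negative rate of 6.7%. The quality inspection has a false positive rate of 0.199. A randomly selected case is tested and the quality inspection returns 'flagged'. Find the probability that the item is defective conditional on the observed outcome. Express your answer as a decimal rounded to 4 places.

P(H | E) ≈ 0.5982

Let H be the event that the item is defective. P(H) = 0.241, so P(¬H) = 0.759. With E the 'flagged' result, P(E|H) = 0.933 and P(E|¬H) = 0.199.
P(E) = 0.933·0.241 + 0.199·0.759 = 0.22485 + 0.15104 = 0.37589.
By Bayes' theorem, P(H|E) = 0.22485 / 0.37589 = 0.5982.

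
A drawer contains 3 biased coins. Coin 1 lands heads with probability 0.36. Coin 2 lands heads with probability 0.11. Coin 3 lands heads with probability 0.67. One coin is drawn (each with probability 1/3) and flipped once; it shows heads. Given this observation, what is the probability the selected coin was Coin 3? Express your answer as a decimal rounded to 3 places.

P(heads|C1) = 0.36; P(heads|C2) = 0.11; P(heads|C3) = 0.67.
Prior × likelihood for each source: 0.333333·0.36=0.1200, 0.333333·0.11=0.03667, 0.333333·0.67=0.2233. Summing gives P(heads) = 0.38000.
P(Coin 3 | heads) = 0.2233 / 0.38000 = 0.588.

Posterior probability ≈ 0.588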